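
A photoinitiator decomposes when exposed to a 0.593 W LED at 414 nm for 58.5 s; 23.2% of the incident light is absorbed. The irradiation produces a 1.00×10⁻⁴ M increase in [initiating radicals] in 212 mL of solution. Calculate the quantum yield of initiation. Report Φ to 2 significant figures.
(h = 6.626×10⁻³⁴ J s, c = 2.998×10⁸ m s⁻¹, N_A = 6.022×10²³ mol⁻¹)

Product: (1.00×10⁻⁴ M)(0.212 L) = 2.120×10⁻⁵ mol.
Photon energy at 414 nm: hc/λ = (6.626×10⁻³⁴)(2.998×10⁸)/(414×10⁻⁹) = 4.798×10⁻¹⁹ J.
Energy delivered: (0.593 W)(58.5 s) = 34.69 J.
Photons incident: 34.69 / 4.798×10⁻¹⁹ = 7.230×10¹⁹, i.e. 7.230×10¹⁹/6.022×10²³ = 1.201×10⁻⁴ mol.
Photons absorbed: 0.232 × 1.201×10⁻⁴ = 2.786×10⁻⁵ mol.
Φ = 2.120×10⁻⁵ mol / 2.786×10⁻⁵ mol photons = 0.76.

Φ = 0.76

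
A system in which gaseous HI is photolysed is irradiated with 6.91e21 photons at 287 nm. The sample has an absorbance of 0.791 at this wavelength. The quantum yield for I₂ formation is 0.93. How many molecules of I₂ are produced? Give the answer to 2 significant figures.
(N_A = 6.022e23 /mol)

Moles of photons: 6.91e21 / 6.022e23 = 0.01147 mol.
Fraction absorbed: 1 − 10^(−0.791) = 0.8382.
Photons absorbed: 0.8382 × 0.01147 = 0.009614 mol.
Product: Φ × n_abs = 0.93 × 0.009614 = 0.008941 mol.
As a count: 0.008941 × 6.022e23 = 5.4e21.

5.4e21 molecules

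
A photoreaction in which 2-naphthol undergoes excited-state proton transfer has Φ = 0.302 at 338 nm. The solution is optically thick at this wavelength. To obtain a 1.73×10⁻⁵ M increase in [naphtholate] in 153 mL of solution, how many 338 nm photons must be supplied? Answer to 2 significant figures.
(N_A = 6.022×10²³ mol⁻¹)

Product: (1.73×10⁻⁵ M)(0.153 L) = 2.647×10⁻⁶ mol.
Photons that must be absorbed: 2.647×10⁻⁶ / 0.302 = 8.765×10⁻⁶ mol.
Photon count: 8.765×10⁻⁶ × 6.022×10²³ = 5.3×10¹⁸.

5.3×10¹⁸ photons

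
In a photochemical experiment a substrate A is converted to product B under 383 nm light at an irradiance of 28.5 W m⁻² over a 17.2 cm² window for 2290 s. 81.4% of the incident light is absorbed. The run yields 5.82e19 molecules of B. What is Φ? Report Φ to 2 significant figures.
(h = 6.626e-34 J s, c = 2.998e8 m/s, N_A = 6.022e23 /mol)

Product: 5.82e19 / 6.022e23 = 9.665e-5 mol.
Photon energy at 383 nm: hc/λ = (6.626e-34)(2.998e8)/(383e-9) = 5.187e-19 J.
Energy delivered: (28.5 W m⁻²)(17.2e-4 m²)(2290 s) = 112.3 J.
Photons incident: 112.3 / 5.187e-19 = 2.165e20, i.e. 2.165e20/6.022e23 = 3.595e-4 mol.
Photons absorbed: 0.814 × 3.595e-4 = 2.926e-4 mol.
Φ = 9.665e-5 mol / 2.926e-4 mol photons = 0.33.

Φ = 0.33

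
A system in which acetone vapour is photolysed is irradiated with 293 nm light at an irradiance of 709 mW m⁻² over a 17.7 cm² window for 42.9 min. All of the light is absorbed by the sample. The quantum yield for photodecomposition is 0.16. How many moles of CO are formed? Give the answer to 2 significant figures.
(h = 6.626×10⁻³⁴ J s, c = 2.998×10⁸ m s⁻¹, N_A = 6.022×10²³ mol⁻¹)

1.3×10⁻⁶ mol

Photon energy at 293 nm: hc/λ = (6.626×10⁻³⁴)(2.998×10⁸)/(293×10⁻⁹) = 6.780×10⁻¹⁹ J.
Energy delivered: (709 mW m⁻²)(17.7×10⁻⁴ m²)(2574 s) = 3.230 J.
Photons incident: 3.230 / 6.780×10⁻¹⁹ = 4.764×10¹⁸, i.e. 4.764×10¹⁸/6.022×10²³ = 7.911×10⁻⁶ mol.
Product: Φ × n_abs = 0.16 × 7.911×10⁻⁶ = 1.266×10⁻⁶ mol.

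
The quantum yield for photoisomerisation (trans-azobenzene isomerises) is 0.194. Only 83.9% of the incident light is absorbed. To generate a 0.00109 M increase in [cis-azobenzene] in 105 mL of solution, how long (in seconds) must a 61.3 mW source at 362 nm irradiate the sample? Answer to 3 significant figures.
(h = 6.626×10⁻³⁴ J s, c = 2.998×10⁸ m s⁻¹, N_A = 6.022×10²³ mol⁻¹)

Product: (0.00109 M)(0.105 L) = 1.145×10⁻⁴ mol.
Photons that must be absorbed: 1.145×10⁻⁴ / 0.194 = 5.902×10⁻⁴ mol.
Incident photons needed: 5.902×10⁻⁴ / 0.839 = 7.035×10⁻⁴ mol.
Photon energy: hc/λ = 5.487×10⁻¹⁹ J; per mole, 3.304×10⁵ J mol⁻¹.
Energy required: 7.035×10⁻⁴ × 3.304×10⁵ = 232.4 J.
Time: 232.4 J / 0.0613 W = 3790 s.

t ≈ 3790 s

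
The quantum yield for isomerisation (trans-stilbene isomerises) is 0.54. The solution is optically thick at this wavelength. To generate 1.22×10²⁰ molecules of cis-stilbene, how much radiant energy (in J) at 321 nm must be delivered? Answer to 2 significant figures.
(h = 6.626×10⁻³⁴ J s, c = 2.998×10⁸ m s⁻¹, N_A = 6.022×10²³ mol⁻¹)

140 J

Product: 1.22×10²⁰ / 6.022×10²³ = 2.026×10⁻⁴ mol.
Photons that must be absorbed: 2.026×10⁻⁴ / 0.54 = 3.752×10⁻⁴ mol.
Photon energy: hc/λ = 6.188×10⁻¹⁹ J; per mole, 3.726×10⁵ J mol⁻¹.
Energy required: 3.752×10⁻⁴ × 3.726×10⁵ = 140 J.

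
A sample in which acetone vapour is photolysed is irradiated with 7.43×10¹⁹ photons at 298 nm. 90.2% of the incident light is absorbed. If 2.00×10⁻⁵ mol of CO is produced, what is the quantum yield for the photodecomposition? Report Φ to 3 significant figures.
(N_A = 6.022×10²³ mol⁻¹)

Φ = 0.180

Moles of photons: 7.43×10¹⁹ / 6.022×10²³ = 1.234×10⁻⁴ mol.
Photons absorbed: 0.902 × 1.234×10⁻⁴ = 1.113×10⁻⁴ mol.
Φ = 2.00×10⁻⁵ mol / 1.113×10⁻⁴ mol photons = 0.180.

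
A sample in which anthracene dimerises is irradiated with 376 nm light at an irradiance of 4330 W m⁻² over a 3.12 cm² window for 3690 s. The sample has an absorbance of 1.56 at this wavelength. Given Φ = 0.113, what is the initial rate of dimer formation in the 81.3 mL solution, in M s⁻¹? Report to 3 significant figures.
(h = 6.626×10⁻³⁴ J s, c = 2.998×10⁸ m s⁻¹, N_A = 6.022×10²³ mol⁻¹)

Photon energy at 376 nm: hc/λ = (6.626×10⁻³⁴)(2.998×10⁸)/(376×10⁻⁹) = 5.283×10⁻¹⁹ J.
Energy delivered: (4330 W m⁻²)(3.12×10⁻⁴ m²)(3690 s) = 4985 J.
Photons incident: 4985 / 5.283×10⁻¹⁹ = 9.436×10²¹, i.e. 9.436×10²¹/6.022×10²³ = 0.01567 mol.
Fraction absorbed: 1 − 10^(−1.56) = 0.9725.
Photons absorbed: 0.9725 × 0.01567 = 0.01524 mol.
Product formed: 0.113 × 0.01524 = 0.001722 mol.
Rate: 0.001722 mol / (3690 s × 0.0813 L) = 5.74×10⁻⁶ M s⁻¹.

5.74×10⁻⁶ M s⁻¹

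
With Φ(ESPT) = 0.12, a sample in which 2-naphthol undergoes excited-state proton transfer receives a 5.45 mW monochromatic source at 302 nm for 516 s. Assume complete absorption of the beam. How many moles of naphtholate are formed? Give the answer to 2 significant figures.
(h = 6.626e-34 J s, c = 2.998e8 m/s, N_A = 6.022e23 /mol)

Photon energy at 302 nm: hc/λ = (6.626e-34)(2.998e8)/(302e-9) = 6.578e-19 J.
Energy delivered: (5.45 mW)(516 s) = 2.812 J.
Photons incident: 2.812 / 6.578e-19 = 4.275e18, i.e. 4.275e18/6.022e23 = 7.099e-6 mol.
Product: Φ × n_abs = 0.12 × 7.099e-6 = 8.519e-7 mol.

8.5e-7 mol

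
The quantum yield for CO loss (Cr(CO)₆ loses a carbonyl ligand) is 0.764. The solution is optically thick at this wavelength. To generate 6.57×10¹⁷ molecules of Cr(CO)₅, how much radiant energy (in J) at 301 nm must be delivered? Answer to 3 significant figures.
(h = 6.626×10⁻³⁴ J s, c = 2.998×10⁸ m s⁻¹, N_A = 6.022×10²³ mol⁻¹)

0.568 J

Product: 6.57×10¹⁷ / 6.022×10²³ = 1.091×10⁻⁶ mol.
Photons that must be absorbed: 1.091×10⁻⁶ / 0.764 = 1.428×10⁻⁶ mol.
Photon energy: hc/λ = 6.600×10⁻¹⁹ J; per mole, 3.975×10⁵ J mol⁻¹.
Energy required: 1.428×10⁻⁶ × 3.975×10⁵ = 0.568 J.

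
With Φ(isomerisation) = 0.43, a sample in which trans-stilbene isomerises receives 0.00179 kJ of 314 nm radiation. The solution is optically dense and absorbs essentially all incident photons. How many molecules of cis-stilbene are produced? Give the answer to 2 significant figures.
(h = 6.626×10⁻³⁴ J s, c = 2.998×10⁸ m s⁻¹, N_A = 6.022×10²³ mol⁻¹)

Photon energy at 314 nm: hc/λ = (6.626×10⁻³⁴)(2.998×10⁸)/(314×10⁻⁹) = 6.326×10⁻¹⁹ J.
Incident energy: 0.00179 kJ = 1.79 J.
Photons incident: 1.79 / 6.326×10⁻¹⁹ = 2.830×10¹⁸, i.e. 2.830×10¹⁸/6.022×10²³ = 4.699×10⁻⁶ mol.
Product: Φ × n_abs = 0.43 × 4.699×10⁻⁶ = 2.021×10⁻⁶ mol.
As a count: 2.021×10⁻⁶ × 6.022×10²³ = 1.2×10¹⁸.

1.2×10¹⁸ molecules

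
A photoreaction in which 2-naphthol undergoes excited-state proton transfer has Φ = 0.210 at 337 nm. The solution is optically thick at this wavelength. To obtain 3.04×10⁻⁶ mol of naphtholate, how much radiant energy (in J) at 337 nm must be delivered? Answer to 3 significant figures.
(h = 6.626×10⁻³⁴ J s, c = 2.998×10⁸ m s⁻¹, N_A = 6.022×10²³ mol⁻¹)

5.14 J

Photons that must be absorbed: 3.04×10⁻⁶ / 0.210 = 1.448×10⁻⁵ mol.
Photon energy: hc/λ = 5.895×10⁻¹⁹ J; per mole, 3.550×10⁵ J mol⁻¹.
Energy required: 1.448×10⁻⁵ × 3.550×10⁵ = 5.14 J.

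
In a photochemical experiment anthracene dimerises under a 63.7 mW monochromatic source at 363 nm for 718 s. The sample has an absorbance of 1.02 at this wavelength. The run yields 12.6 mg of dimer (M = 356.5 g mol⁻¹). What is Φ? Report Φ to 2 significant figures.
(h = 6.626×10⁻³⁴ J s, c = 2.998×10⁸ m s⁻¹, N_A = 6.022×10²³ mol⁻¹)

Product: 12.6 mg / 356.5 g mol⁻¹ = 3.534×10⁻⁵ mol.
Photon energy at 363 nm: hc/λ = (6.626×10⁻³⁴)(2.998×10⁸)/(363×10⁻⁹) = 5.472×10⁻¹⁹ J.
Energy delivered: (63.7 mW)(718 s) = 45.74 J.
Photons incident: 45.74 / 5.472×10⁻¹⁹ = 8.359×10¹⁹, i.e. 8.359×10¹⁹/6.022×10²³ = 1.388×10⁻⁴ mol.
Fraction absorbed: 1 − 10^(−1.02) = 0.9045.
Photons absorbed: 0.9045 × 1.388×10⁻⁴ = 1.255×10⁻⁴ mol.
Φ = 3.534×10⁻⁵ mol / 1.255×10⁻⁴ mol photons = 0.28.

Φ = 0.28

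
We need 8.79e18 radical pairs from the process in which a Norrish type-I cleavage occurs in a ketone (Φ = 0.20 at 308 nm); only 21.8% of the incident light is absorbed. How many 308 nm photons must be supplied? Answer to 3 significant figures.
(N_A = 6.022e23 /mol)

Product: 8.79e18 / 6.022e23 = 1.460e-5 mol.
Photons that must be absorbed: 1.460e-5 / 0.20 = 7.300e-5 mol.
Incident photons needed: 7.300e-5 / 0.218 = 3.349e-4 mol.
Photon count: 3.349e-4 × 6.022e23 = 2.02e20.

2.02e20 photons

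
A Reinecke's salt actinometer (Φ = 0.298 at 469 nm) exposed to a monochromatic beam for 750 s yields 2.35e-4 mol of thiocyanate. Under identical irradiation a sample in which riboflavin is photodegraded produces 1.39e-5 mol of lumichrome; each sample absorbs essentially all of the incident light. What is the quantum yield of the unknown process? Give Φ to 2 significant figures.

Photons absorbed by the actinometer: 2.35e-4 / 0.298 = 7.886e-4 mol.
Φ(unknown) = 1.39e-5 / 7.886e-4 = 0.018.

Φ = 0.018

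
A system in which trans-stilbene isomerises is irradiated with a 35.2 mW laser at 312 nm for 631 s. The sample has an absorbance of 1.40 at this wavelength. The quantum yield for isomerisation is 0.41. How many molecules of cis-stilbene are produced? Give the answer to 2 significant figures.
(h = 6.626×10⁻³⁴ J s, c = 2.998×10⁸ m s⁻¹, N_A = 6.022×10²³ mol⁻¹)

Photon energy at 312 nm: hc/λ = (6.626×10⁻³⁴)(2.998×10⁸)/(312×10⁻⁹) = 6.367×10⁻¹⁹ J.
Energy delivered: (35.2 mW)(631 s) = 22.21 J.
Photons incident: 22.21 / 6.367×10⁻¹⁹ = 3.488×10¹⁹, i.e. 3.488×10¹⁹/6.022×10²³ = 5.792×10⁻⁵ mol.
Fraction absorbed: 1 − 10^(−1.40) = 0.9602.
Photons absorbed: 0.9602 × 5.792×10⁻⁵ = 5.561×10⁻⁵ mol.
Product: Φ × n_abs = 0.41 × 5.561×10⁻⁵ = 2.280×10⁻⁵ mol.
As a count: 2.280×10⁻⁵ × 6.022×10²³ = 1.4×10¹⁹.

1.4×10¹⁹ molecules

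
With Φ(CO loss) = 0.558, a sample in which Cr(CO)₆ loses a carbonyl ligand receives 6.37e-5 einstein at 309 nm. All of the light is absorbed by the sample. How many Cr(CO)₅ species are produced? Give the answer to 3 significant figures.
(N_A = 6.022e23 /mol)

2.14e19 species

Product: Φ × n_abs = 0.558 × 6.37e-5 = 3.554e-5 mol.
As a count: 3.554e-5 × 6.022e23 = 2.14e19.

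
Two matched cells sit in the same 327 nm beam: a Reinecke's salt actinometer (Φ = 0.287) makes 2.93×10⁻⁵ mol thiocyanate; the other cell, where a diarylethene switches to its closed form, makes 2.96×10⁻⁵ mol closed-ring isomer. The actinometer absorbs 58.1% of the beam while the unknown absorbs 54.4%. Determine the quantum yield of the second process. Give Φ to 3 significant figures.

Φ = 0.310

Photons absorbed by the actinometer: 2.93×10⁻⁵ / 0.287 = 1.021×10⁻⁴ mol.
Incident flux: 1.021×10⁻⁴ / 0.581 = 1.757×10⁻⁴ einstein.
Absorbed by unknown: 0.544 × 1.757×10⁻⁴ = 9.558×10⁻⁵ mol.
Φ(unknown) = 2.96×10⁻⁵ / 9.558×10⁻⁵ = 0.310.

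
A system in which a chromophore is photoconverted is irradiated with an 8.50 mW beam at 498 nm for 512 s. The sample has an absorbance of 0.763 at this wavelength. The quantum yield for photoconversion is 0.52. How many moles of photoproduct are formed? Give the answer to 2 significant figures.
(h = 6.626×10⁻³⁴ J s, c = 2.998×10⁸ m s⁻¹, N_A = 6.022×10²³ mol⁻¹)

7.8×10⁻⁶ mol

Photon energy at 498 nm: hc/λ = (6.626×10⁻³⁴)(2.998×10⁸)/(498×10⁻⁹) = 3.989×10⁻¹⁹ J.
Energy delivered: (8.50 mW)(512 s) = 4.352 J.
Photons incident: 4.352 / 3.989×10⁻¹⁹ = 1.091×10¹⁹, i.e. 1.091×10¹⁹/6.022×10²³ = 1.812×10⁻⁵ mol.
Fraction absorbed: 1 − 10^(−0.763) = 0.8274.
Photons absorbed: 0.8274 × 1.812×10⁻⁵ = 1.499×10⁻⁵ mol.
Product: Φ × n_abs = 0.52 × 1.499×10⁻⁵ = 7.795×10⁻⁶ mol.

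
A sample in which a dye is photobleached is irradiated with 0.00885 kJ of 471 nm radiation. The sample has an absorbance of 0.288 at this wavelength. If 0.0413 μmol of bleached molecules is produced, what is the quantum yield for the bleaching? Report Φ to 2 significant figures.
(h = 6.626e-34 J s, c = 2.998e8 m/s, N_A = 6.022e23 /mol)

Product: 0.0413 μmol = 4.13e-8 mol.
Photon energy at 471 nm: hc/λ = (6.626e-34)(2.998e8)/(471e-9) = 4.218e-19 J.
Incident energy: 0.00885 kJ = 8.85 J.
Photons incident: 8.85 / 4.218e-19 = 2.098e19, i.e. 2.098e19/6.022e23 = 3.484e-5 mol.
Fraction absorbed: 1 − 10^(−0.288) = 0.4848.
Photons absorbed: 0.4848 × 3.484e-5 = 1.689e-5 mol.
Φ = 4.13e-8 mol / 1.689e-5 mol photons = 0.0024.

Φ = 0.0024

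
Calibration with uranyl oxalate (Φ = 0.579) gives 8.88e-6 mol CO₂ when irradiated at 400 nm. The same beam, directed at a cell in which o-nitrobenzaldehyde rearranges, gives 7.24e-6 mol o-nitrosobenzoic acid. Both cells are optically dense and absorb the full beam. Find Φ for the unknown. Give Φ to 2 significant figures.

Φ = 0.47

Photons absorbed by the actinometer: 8.88e-6 / 0.579 = 1.534e-5 mol.
Φ(unknown) = 7.24e-6 / 1.534e-5 = 0.47.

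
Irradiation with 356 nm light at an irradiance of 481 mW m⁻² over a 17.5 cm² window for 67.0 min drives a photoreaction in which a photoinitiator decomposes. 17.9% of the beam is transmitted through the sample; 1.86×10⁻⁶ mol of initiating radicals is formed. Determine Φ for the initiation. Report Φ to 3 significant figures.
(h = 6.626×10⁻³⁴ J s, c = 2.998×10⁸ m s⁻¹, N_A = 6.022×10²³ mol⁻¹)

Photon energy at 356 nm: hc/λ = (6.626×10⁻³⁴)(2.998×10⁸)/(356×10⁻⁹) = 5.580×10⁻¹⁹ J.
Energy delivered: (481 mW m⁻²)(17.5×10⁻⁴ m²)(4020 s) = 3.384 J.
Photons incident: 3.384 / 5.580×10⁻¹⁹ = 6.065×10¹⁸, i.e. 6.065×10¹⁸/6.022×10²³ = 1.007×10⁻⁵ mol.
Fraction absorbed: 1 − 17.9/100 = 0.8210.
Photons absorbed: 0.8210 × 1.007×10⁻⁵ = 8.267×10⁻⁶ mol.
Φ = 1.86×10⁻⁶ mol / 8.267×10⁻⁶ mol photons = 0.225.

Φ = 0.225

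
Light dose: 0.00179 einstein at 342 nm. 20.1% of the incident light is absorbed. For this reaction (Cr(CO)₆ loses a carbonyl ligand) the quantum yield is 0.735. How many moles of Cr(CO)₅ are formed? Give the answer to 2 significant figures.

Photons absorbed: 0.201 × 0.00179 = 3.598×10⁻⁴ mol.
Product: Φ × n_abs = 0.735 × 3.598×10⁻⁴ = 2.645×10⁻⁴ mol.

2.6×10⁻⁴ mol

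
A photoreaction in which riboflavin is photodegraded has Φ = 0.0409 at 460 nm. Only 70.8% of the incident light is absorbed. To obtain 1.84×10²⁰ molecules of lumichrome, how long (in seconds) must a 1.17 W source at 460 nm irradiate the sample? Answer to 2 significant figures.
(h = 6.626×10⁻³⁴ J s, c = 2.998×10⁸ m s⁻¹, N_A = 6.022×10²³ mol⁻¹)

Product: 1.84×10²⁰ / 6.022×10²³ = 3.055×10⁻⁴ mol.
Photons that must be absorbed: 3.055×10⁻⁴ / 0.0409 = 0.007469 mol.
Incident photons needed: 0.007469 / 0.708 = 0.01055 mol.
Photon energy: hc/λ = 4.318×10⁻¹⁹ J; per mole, 2.600×10⁵ J mol⁻¹.
Energy required: 0.01055 × 2.600×10⁵ = 2743 J.
Time: 2743 J / 1.17 W = 2300 s.

t ≈ 2300 s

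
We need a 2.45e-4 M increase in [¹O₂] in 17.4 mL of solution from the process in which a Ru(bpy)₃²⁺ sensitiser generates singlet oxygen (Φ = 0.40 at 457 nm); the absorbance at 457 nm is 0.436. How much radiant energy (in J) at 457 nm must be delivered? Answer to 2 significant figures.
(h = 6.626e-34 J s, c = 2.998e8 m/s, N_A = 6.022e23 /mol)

Product: (2.45e-4 M)(0.0174 L) = 4.263e-6 mol.
Photons that must be absorbed: 4.263e-6 / 0.40 = 1.066e-5 mol.
Fraction absorbed: 1 − 10^(−0.436) = 0.6336.
Incident photons needed: 1.066e-5 / 0.6336 = 1.682e-5 mol.
Photon energy: hc/λ = 4.347e-19 J; per mole, 2.618e5 J mol⁻¹.
Energy required: 1.682e-5 × 2.618e5 = 4.4 J.

4.4 J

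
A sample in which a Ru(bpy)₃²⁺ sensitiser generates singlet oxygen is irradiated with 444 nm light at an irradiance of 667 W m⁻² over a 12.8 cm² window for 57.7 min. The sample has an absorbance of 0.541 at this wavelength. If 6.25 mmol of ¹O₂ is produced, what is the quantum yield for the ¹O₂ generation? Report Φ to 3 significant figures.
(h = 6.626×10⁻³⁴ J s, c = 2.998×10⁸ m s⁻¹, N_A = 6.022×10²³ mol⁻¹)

Φ = 0.800

Product: 6.25 mmol = 0.00625 mol.
Photon energy at 444 nm: hc/λ = (6.626×10⁻³⁴)(2.998×10⁸)/(444×10⁻⁹) = 4.474×10⁻¹⁹ J.
Energy delivered: (667 W m⁻²)(12.8×10⁻⁴ m²)(3462 s) = 2956 J.
Photons incident: 2956 / 4.474×10⁻¹⁹ = 6.607×10²¹, i.e. 6.607×10²¹/6.022×10²³ = 0.01097 mol.
Fraction absorbed: 1 − 10^(−0.541) = 0.7123.
Photons absorbed: 0.7123 × 0.01097 = 0.007814 mol.
Φ = 0.00625 mol / 0.007814 mol photons = 0.800.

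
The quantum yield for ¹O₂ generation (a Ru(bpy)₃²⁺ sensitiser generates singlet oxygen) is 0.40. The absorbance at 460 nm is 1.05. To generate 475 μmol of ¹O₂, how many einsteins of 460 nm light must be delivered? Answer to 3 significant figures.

Product: 475 μmol = 4.75×10⁻⁴ mol.
Photons that must be absorbed: 4.75×10⁻⁴ / 0.40 = 0.001188 mol.
Fraction absorbed: 1 − 10^(−1.05) = 0.9109.
Incident photons needed: 0.001188 / 0.9109 = 0.001304 mol.

0.00130 einstein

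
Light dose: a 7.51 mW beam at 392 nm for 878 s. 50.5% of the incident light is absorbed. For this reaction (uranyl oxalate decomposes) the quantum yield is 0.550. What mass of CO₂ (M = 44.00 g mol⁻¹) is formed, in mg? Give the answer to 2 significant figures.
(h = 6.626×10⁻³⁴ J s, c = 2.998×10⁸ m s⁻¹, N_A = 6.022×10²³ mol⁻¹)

Photon energy at 392 nm: hc/λ = (6.626×10⁻³⁴)(2.998×10⁸)/(392×10⁻⁹) = 5.068×10⁻¹⁹ J.
Energy delivered: (7.51 mW)(878 s) = 6.594 J.
Photons incident: 6.594 / 5.068×10⁻¹⁹ = 1.301×10¹⁹, i.e. 1.301×10¹⁹/6.022×10²³ = 2.160×10⁻⁵ mol.
Photons absorbed: 0.505 × 2.160×10⁻⁵ = 1.091×10⁻⁵ mol.
Product: Φ × n_abs = 0.550 × 1.091×10⁻⁵ = 6.001×10⁻⁶ mol.
Mass: 6.001×10⁻⁶ × 44.00 = 2.640×10⁻⁴ g = 0.26 mg.

0.26 mg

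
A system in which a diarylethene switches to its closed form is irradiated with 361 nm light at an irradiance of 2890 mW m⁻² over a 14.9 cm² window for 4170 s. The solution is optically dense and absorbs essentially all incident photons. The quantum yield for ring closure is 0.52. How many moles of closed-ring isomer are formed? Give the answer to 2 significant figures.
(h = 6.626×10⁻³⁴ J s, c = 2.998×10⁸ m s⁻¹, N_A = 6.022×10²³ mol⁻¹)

2.8×10⁻⁵ mol

Photon energy at 361 nm: hc/λ = (6.626×10⁻³⁴)(2.998×10⁸)/(361×10⁻⁹) = 5.503×10⁻¹⁹ J.
Energy delivered: (2890 mW m⁻²)(14.9×10⁻⁴ m²)(4170 s) = 17.96 J.
Photons incident: 17.96 / 5.503×10⁻¹⁹ = 3.264×10¹⁹, i.e. 3.264×10¹⁹/6.022×10²³ = 5.420×10⁻⁵ mol.
Product: Φ × n_abs = 0.52 × 5.420×10⁻⁵ = 2.818×10⁻⁵ mol.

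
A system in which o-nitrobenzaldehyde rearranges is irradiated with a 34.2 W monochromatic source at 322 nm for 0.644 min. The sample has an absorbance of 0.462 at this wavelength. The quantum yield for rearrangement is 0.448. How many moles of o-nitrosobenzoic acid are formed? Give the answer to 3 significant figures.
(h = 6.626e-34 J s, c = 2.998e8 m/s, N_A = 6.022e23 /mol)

0.00104 mol

Photon energy at 322 nm: hc/λ = (6.626e-34)(2.998e8)/(322e-9) = 6.169e-19 J.
Energy delivered: (34.2 W)(38.64 s) = 1321 J.
Photons incident: 1321 / 6.169e-19 = 2.141e21, i.e. 2.141e21/6.022e23 = 0.003555 mol.
Fraction absorbed: 1 − 10^(−0.462) = 0.6549.
Photons absorbed: 0.6549 × 0.003555 = 0.002328 mol.
Product: Φ × n_abs = 0.448 × 0.002328 = 0.001043 mol.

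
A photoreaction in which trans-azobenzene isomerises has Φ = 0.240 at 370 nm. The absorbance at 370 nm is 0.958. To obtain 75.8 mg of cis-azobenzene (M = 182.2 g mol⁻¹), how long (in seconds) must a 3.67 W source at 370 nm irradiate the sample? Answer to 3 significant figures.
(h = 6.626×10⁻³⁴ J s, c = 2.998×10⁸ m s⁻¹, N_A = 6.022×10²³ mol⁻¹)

t ≈ 172 s

Product: 75.8 mg / 182.2 g mol⁻¹ = 4.160×10⁻⁴ mol.
Photons that must be absorbed: 4.160×10⁻⁴ / 0.240 = 0.001733 mol.
Fraction absorbed: 1 − 10^(−0.958) = 0.8898.
Incident photons needed: 0.001733 / 0.8898 = 0.001948 mol.
Photon energy: hc/λ = 5.369×10⁻¹⁹ J; per mole, 3.233×10⁵ J mol⁻¹.
Energy required: 0.001948 × 3.233×10⁵ = 629.8 J.
Time: 629.8 J / 3.67 W = 172 s.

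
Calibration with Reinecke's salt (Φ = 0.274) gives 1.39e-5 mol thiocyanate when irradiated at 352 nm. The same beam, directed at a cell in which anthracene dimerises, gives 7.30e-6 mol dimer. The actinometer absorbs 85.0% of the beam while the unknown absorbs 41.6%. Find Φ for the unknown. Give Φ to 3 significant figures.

Photons absorbed by the actinometer: 1.39e-5 / 0.274 = 5.073e-5 mol.
Incident flux: 5.073e-5 / 0.850 = 5.968e-5 einstein.
Absorbed by unknown: 0.416 × 5.968e-5 = 2.483e-5 mol.
Φ(unknown) = 7.30e-6 / 2.483e-5 = 0.294.

Φ = 0.294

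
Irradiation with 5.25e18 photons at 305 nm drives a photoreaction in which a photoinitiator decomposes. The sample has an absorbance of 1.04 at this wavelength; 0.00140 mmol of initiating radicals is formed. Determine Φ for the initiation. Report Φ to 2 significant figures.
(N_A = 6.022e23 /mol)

Product: 0.00140 mmol = 1.40e-6 mol.
Moles of photons: 5.25e18 / 6.022e23 = 8.718e-6 mol.
Fraction absorbed: 1 − 10^(−1.04) = 0.9088.
Photons absorbed: 0.9088 × 8.718e-6 = 7.923e-6 mol.
Φ = 1.40e-6 mol / 7.923e-6 mol photons = 0.18.

Φ = 0.18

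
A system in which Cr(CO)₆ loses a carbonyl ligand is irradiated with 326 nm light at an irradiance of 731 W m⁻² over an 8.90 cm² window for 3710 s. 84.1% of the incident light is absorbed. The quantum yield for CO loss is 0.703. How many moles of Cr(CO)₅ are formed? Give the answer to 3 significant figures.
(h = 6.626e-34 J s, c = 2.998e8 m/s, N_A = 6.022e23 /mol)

0.00389 mol

Photon energy at 326 nm: hc/λ = (6.626e-34)(2.998e8)/(326e-9) = 6.093e-19 J.
Energy delivered: (731 W m⁻²)(8.90e-4 m²)(3710 s) = 2414 J.
Photons incident: 2414 / 6.093e-19 = 3.962e21, i.e. 3.962e21/6.022e23 = 0.006579 mol.
Photons absorbed: 0.841 × 0.006579 = 0.005533 mol.
Product: Φ × n_abs = 0.703 × 0.005533 = 0.003890 mol.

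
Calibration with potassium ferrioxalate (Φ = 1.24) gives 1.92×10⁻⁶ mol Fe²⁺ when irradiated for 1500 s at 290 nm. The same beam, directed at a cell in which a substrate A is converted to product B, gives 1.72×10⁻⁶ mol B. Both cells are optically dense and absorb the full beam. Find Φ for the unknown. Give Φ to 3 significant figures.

Photons absorbed by the actinometer: 1.92×10⁻⁶ / 1.24 = 1.548×10⁻⁶ mol.
Φ(unknown) = 1.72×10⁻⁶ / 1.548×10⁻⁶ = 1.11.

Φ = 1.11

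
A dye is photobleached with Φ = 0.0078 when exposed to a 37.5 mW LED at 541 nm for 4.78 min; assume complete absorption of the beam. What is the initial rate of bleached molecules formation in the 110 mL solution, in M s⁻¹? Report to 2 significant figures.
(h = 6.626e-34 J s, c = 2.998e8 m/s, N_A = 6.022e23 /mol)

1.2e-8 M s⁻¹

Photon energy at 541 nm: hc/λ = (6.626e-34)(2.998e8)/(541e-9) = 3.672e-19 J.
Energy delivered: (37.5 mW)(286.8 s) = 10.76 J.
Photons incident: 10.76 / 3.672e-19 = 2.930e19, i.e. 2.930e19/6.022e23 = 4.865e-5 mol.
Product formed: 0.0078 × 4.865e-5 = 3.795e-7 mol.
Rate: 3.795e-7 mol / (286.8 s × 0.11 L) = 1.2e-8 M s⁻¹.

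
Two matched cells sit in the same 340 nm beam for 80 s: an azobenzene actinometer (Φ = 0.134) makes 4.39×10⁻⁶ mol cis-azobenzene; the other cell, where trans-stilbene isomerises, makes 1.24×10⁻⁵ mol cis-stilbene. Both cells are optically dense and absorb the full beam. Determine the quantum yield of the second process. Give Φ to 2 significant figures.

Photons absorbed by the actinometer: 4.39×10⁻⁶ / 0.134 = 3.276×10⁻⁵ mol.
Φ(unknown) = 1.24×10⁻⁵ / 3.276×10⁻⁵ = 0.38.

Φ = 0.38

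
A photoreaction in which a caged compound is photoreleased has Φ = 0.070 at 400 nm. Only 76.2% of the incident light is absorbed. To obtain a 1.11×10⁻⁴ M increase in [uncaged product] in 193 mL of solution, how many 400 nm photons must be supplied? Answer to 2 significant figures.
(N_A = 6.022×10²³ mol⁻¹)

2.4×10²⁰ photons

Product: (1.11×10⁻⁴ M)(0.193 L) = 2.142×10⁻⁵ mol.
Photons that must be absorbed: 2.142×10⁻⁵ / 0.070 = 3.060×10⁻⁴ mol.
Incident photons needed: 3.060×10⁻⁴ / 0.762 = 4.016×10⁻⁴ mol.
Photon count: 4.016×10⁻⁴ × 6.022×10²³ = 2.4×10²⁰.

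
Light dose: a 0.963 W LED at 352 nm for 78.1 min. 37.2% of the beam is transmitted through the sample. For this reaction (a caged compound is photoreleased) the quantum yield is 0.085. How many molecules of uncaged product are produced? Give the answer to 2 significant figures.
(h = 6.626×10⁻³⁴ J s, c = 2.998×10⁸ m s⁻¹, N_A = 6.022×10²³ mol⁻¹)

Photon energy at 352 nm: hc/λ = (6.626×10⁻³⁴)(2.998×10⁸)/(352×10⁻⁹) = 5.643×10⁻¹⁹ J.
Energy delivered: (0.963 W)(4686 s) = 4513 J.
Photons incident: 4513 / 5.643×10⁻¹⁹ = 7.998×10²¹, i.e. 7.998×10²¹/6.022×10²³ = 0.01328 mol.
Fraction absorbed: 1 − 37.2/100 = 0.6280.
Photons absorbed: 0.6280 × 0.01328 = 0.008340 mol.
Product: Φ × n_abs = 0.085 × 0.008340 = 7.089×10⁻⁴ mol.
As a count: 7.089×10⁻⁴ × 6.022×10²³ = 4.3×10²⁰.

4.3×10²⁰ molecules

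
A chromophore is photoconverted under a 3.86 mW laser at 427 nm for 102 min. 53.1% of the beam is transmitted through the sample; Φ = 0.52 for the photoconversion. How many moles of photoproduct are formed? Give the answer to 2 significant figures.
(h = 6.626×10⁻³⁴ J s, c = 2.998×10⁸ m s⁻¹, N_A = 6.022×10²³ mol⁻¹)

Photon energy at 427 nm: hc/λ = (6.626×10⁻³⁴)(2.998×10⁸)/(427×10⁻⁹) = 4.652×10⁻¹⁹ J.
Energy delivered: (3.86 mW)(6120 s) = 23.62 J.
Photons incident: 23.62 / 4.652×10⁻¹⁹ = 5.077×10¹⁹, i.e. 5.077×10¹⁹/6.022×10²³ = 8.431×10⁻⁵ mol.
Fraction absorbed: 1 − 53.1/100 = 0.4690.
Photons absorbed: 0.4690 × 8.431×10⁻⁵ = 3.954×10⁻⁵ mol.
Product: Φ × n_abs = 0.52 × 3.954×10⁻⁵ = 2.056×10⁻⁵ mol.

2.1×10⁻⁵ mol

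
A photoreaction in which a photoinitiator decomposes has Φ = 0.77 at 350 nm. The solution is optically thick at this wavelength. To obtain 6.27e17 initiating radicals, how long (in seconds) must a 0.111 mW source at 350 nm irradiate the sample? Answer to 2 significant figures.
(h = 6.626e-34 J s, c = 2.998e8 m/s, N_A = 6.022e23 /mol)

Product: 6.27e17 / 6.022e23 = 1.041e-6 mol.
Photons that must be absorbed: 1.041e-6 / 0.77 = 1.352e-6 mol.
Photon energy: hc/λ = 5.676e-19 J; per mole, 3.418e5 J mol⁻¹.
Energy required: 1.352e-6 × 3.418e5 = 0.4621 J.
Time: 0.4621 J / 0.000111 W = 4200 s.

t ≈ 4200 s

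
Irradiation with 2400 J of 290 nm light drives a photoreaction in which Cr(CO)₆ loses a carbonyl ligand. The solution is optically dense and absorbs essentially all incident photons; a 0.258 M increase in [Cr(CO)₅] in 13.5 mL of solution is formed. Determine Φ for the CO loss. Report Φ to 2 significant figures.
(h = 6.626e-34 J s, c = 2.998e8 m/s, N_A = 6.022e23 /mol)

Φ = 0.60

Product: (0.258 M)(0.0135 L) = 0.003483 mol.
Photon energy at 290 nm: hc/λ = (6.626e-34)(2.998e8)/(290e-9) = 6.850e-19 J.
Photons incident: 2400 / 6.850e-19 = 3.504e21, i.e. 3.504e21/6.022e23 = 0.005819 mol.
Φ = 0.003483 mol / 0.005819 mol photons = 0.60.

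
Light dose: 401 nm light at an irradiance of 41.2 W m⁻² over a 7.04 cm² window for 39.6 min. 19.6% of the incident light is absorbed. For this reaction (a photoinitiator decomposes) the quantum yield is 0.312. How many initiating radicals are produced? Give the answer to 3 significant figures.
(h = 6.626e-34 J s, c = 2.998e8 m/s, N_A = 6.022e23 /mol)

8.51e18 initiating radicals

Photon energy at 401 nm: hc/λ = (6.626e-34)(2.998e8)/(401e-9) = 4.954e-19 J.
Energy delivered: (41.2 W m⁻²)(7.04e-4 m²)(2376 s) = 68.92 J.
Photons incident: 68.92 / 4.954e-19 = 1.391e20, i.e. 1.391e20/6.022e23 = 2.310e-4 mol.
Photons absorbed: 0.196 × 2.310e-4 = 4.528e-5 mol.
Product: Φ × n_abs = 0.312 × 4.528e-5 = 1.413e-5 mol.
As a count: 1.413e-5 × 6.022e23 = 8.51e18.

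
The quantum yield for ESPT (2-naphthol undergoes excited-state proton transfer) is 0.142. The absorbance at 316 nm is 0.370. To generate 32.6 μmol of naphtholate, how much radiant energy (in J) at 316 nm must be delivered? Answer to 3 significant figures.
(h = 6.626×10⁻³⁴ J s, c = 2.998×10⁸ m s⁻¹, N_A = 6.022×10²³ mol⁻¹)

Product: 32.6 μmol = 3.26×10⁻⁵ mol.
Photons that must be absorbed: 3.26×10⁻⁵ / 0.142 = 2.296×10⁻⁴ mol.
Fraction absorbed: 1 − 10^(−0.370) = 0.5734.
Incident photons needed: 2.296×10⁻⁴ / 0.5734 = 4.004×10⁻⁴ mol.
Photon energy: hc/λ = 6.286×10⁻¹⁹ J; per mole, 3.785×10⁵ J mol⁻¹.
Energy required: 4.004×10⁻⁴ × 3.785×10⁵ = 152 J.

152 J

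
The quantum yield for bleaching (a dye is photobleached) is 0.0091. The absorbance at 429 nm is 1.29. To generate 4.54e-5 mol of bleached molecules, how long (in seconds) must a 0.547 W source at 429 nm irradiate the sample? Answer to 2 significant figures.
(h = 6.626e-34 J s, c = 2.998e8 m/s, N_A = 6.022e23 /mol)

t ≈ 2700 s

Photons that must be absorbed: 4.54e-5 / 0.0091 = 0.004989 mol.
Fraction absorbed: 1 − 10^(−1.29) = 0.9487.
Incident photons needed: 0.004989 / 0.9487 = 0.005259 mol.
Photon energy: hc/λ = 4.630e-19 J; per mole, 2.788e5 J mol⁻¹.
Energy required: 0.005259 × 2.788e5 = 1466 J.
Time: 1466 J / 0.547 W = 2700 s.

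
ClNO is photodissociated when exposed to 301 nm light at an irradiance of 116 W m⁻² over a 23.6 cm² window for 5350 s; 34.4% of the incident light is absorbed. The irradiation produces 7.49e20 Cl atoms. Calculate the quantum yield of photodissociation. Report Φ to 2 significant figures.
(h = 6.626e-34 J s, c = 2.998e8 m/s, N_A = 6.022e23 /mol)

Product: 7.49e20 / 6.022e23 = 0.001244 mol.
Photon energy at 301 nm: hc/λ = (6.626e-34)(2.998e8)/(301e-9) = 6.600e-19 J.
Energy delivered: (116 W m⁻²)(23.6e-4 m²)(5350 s) = 1465 J.
Photons incident: 1465 / 6.600e-19 = 2.220e21, i.e. 2.220e21/6.022e23 = 0.003686 mol.
Photons absorbed: 0.344 × 0.003686 = 0.001268 mol.
Φ = 0.001244 mol / 0.001268 mol photons = 0.98.

Φ = 0.98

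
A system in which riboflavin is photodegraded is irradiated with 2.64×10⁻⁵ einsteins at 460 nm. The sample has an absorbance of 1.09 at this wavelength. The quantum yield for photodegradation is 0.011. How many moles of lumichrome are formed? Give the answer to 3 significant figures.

2.67×10⁻⁷ mol

Fraction absorbed: 1 − 10^(−1.09) = 0.9187.
Photons absorbed: 0.9187 × 2.64×10⁻⁵ = 2.425×10⁻⁵ mol.
Product: Φ × n_abs = 0.011 × 2.425×10⁻⁵ = 2.668×10⁻⁷ mol.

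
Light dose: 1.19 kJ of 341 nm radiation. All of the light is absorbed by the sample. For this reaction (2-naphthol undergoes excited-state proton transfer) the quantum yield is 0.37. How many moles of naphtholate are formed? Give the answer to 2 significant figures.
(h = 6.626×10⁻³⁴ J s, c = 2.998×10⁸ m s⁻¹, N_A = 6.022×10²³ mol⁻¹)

Photon energy at 341 nm: hc/λ = (6.626×10⁻³⁴)(2.998×10⁸)/(341×10⁻⁹) = 5.825×10⁻¹⁹ J.
Incident energy: 1.19 kJ = 1190 J.
Photons incident: 1190 / 5.825×10⁻¹⁹ = 2.043×10²¹, i.e. 2.043×10²¹/6.022×10²³ = 0.003393 mol.
Product: Φ × n_abs = 0.37 × 0.003393 = 0.001255 mol.

0.0013 mol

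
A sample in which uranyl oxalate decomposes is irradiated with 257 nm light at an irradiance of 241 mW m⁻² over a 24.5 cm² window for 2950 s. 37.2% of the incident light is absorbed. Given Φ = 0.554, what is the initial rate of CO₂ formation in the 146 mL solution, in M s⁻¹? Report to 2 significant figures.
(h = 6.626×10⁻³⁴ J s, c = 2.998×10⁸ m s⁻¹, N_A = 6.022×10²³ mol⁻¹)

Photon energy at 257 nm: hc/λ = (6.626×10⁻³⁴)(2.998×10⁸)/(257×10⁻⁹) = 7.729×10⁻¹⁹ J.
Energy delivered: (241 mW m⁻²)(24.5×10⁻⁴ m²)(2950 s) = 1.742 J.
Photons incident: 1.742 / 7.729×10⁻¹⁹ = 2.254×10¹⁸, i.e. 2.254×10¹⁸/6.022×10²³ = 3.743×10⁻⁶ mol.
Photons absorbed: 0.372 × 3.743×10⁻⁶ = 1.392×10⁻⁶ mol.
Product formed: 0.554 × 1.392×10⁻⁶ = 7.712×10⁻⁷ mol.
Rate: 7.712×10⁻⁷ mol / (2950 s × 0.146 L) = 1.8×10⁻⁹ M s⁻¹.

1.8×10⁻⁹ M s⁻¹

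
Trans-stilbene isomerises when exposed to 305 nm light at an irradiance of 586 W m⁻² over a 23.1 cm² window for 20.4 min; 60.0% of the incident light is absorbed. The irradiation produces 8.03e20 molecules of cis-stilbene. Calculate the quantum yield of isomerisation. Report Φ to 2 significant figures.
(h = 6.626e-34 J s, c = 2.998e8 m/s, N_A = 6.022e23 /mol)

Φ = 0.53

Product: 8.03e20 / 6.022e23 = 0.001333 mol.
Photon energy at 305 nm: hc/λ = (6.626e-34)(2.998e8)/(305e-9) = 6.513e-19 J.
Energy delivered: (586 W m⁻²)(23.1e-4 m²)(1224 s) = 1657 J.
Photons incident: 1657 / 6.513e-19 = 2.544e21, i.e. 2.544e21/6.022e23 = 0.004225 mol.
Photons absorbed: 0.600 × 0.004225 = 0.002535 mol.
Φ = 0.001333 mol / 0.002535 mol photons = 0.53.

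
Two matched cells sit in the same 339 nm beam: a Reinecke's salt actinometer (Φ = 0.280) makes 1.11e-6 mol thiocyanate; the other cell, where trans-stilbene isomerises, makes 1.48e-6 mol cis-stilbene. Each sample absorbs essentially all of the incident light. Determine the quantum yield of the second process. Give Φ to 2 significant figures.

Φ = 0.37

Photons absorbed by the actinometer: 1.11e-6 / 0.280 = 3.964e-6 mol.
Φ(unknown) = 1.48e-6 / 3.964e-6 = 0.37.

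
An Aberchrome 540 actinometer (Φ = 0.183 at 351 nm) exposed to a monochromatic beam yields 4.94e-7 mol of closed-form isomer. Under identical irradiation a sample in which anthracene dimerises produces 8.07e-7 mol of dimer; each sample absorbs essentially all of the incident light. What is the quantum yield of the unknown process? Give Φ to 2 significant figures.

Photons absorbed by the actinometer: 4.94e-7 / 0.183 = 2.699e-6 mol.
Φ(unknown) = 8.07e-7 / 2.699e-6 = 0.30.

Φ = 0.30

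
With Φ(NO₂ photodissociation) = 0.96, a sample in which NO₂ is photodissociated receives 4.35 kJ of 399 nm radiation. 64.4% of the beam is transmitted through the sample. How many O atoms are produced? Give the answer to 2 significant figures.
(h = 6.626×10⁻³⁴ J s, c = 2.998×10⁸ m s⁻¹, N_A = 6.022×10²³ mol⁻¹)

Photon energy at 399 nm: hc/λ = (6.626×10⁻³⁴)(2.998×10⁸)/(399×10⁻⁹) = 4.979×10⁻¹⁹ J.
Incident energy: 4.35 kJ = 4350 J.
Photons incident: 4350 / 4.979×10⁻¹⁹ = 8.737×10²¹, i.e. 8.737×10²¹/6.022×10²³ = 0.01451 mol.
Fraction absorbed: 1 − 64.4/100 = 0.3560.
Photons absorbed: 0.3560 × 0.01451 = 0.005166 mol.
Product: Φ × n_abs = 0.96 × 0.005166 = 0.004959 mol.
As a count: 0.004959 × 6.022×10²³ = 3.0×10²¹.

3.0×10²¹ atoms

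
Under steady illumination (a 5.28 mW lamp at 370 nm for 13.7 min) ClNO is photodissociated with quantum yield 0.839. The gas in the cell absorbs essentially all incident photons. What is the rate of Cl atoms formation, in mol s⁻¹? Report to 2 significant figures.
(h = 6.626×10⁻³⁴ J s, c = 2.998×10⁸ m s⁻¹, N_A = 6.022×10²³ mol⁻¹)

1.4×10⁻⁸ mol s⁻¹

Photon energy at 370 nm: hc/λ = (6.626×10⁻³⁴)(2.998×10⁸)/(370×10⁻⁹) = 5.369×10⁻¹⁹ J.
Energy delivered: (5.28 mW)(822 s) = 4.340 J.
Photons incident: 4.340 / 5.369×10⁻¹⁹ = 8.083×10¹⁸, i.e. 8.083×10¹⁸/6.022×10²³ = 1.342×10⁻⁵ mol.
Product formed: 0.839 × 1.342×10⁻⁵ = 1.126×10⁻⁵ mol.
Rate: 1.126×10⁻⁵ / 822 s = 1.4×10⁻⁸ mol s⁻¹.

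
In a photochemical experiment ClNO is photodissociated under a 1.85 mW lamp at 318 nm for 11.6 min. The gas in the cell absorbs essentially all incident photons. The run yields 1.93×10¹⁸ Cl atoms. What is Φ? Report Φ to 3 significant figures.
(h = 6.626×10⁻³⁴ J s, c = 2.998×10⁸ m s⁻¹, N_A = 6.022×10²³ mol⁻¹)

Φ = 0.936

Product: 1.93×10¹⁸ / 6.022×10²³ = 3.205×10⁻⁶ mol.
Photon energy at 318 nm: hc/λ = (6.626×10⁻³⁴)(2.998×10⁸)/(318×10⁻⁹) = 6.247×10⁻¹⁹ J.
Energy delivered: (1.85 mW)(696 s) = 1.288 J.
Photons incident: 1.288 / 6.247×10⁻¹⁹ = 2.062×10¹⁸, i.e. 2.062×10¹⁸/6.022×10²³ = 3.424×10⁻⁶ mol.
Φ = 3.205×10⁻⁶ mol / 3.424×10⁻⁶ mol photons = 0.936.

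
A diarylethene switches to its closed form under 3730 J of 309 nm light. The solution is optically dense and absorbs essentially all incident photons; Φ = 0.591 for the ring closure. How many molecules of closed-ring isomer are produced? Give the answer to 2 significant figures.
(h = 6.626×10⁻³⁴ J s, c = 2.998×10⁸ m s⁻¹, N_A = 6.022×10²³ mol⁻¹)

3.4×10²¹ molecules

Photon energy at 309 nm: hc/λ = (6.626×10⁻³⁴)(2.998×10⁸)/(309×10⁻⁹) = 6.429×10⁻¹⁹ J.
Photons incident: 3730 / 6.429×10⁻¹⁹ = 5.802×10²¹, i.e. 5.802×10²¹/6.022×10²³ = 0.009635 mol.
Product: Φ × n_abs = 0.591 × 0.009635 = 0.005694 mol.
As a count: 0.005694 × 6.022×10²³ = 3.4×10²¹.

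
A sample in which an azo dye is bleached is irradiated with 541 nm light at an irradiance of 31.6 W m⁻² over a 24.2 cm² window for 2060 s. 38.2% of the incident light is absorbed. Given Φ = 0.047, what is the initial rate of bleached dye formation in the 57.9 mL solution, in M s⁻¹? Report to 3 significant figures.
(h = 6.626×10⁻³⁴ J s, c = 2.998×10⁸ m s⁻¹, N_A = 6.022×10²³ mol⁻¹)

Photon energy at 541 nm: hc/λ = (6.626×10⁻³⁴)(2.998×10⁸)/(541×10⁻⁹) = 3.672×10⁻¹⁹ J.
Energy delivered: (31.6 W m⁻²)(24.2×10⁻⁴ m²)(2060 s) = 157.5 J.
Photons incident: 157.5 / 3.672×10⁻¹⁹ = 4.289×10²⁰, i.e. 4.289×10²⁰/6.022×10²³ = 7.122×10⁻⁴ mol.
Photons absorbed: 0.382 × 7.122×10⁻⁴ = 2.721×10⁻⁴ mol.
Product formed: 0.047 × 2.721×10⁻⁴ = 1.279×10⁻⁵ mol.
Rate: 1.279×10⁻⁵ mol / (2060 s × 0.0579 L) = 1.07×10⁻⁷ M s⁻¹.

1.07×10⁻⁷ M s⁻¹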